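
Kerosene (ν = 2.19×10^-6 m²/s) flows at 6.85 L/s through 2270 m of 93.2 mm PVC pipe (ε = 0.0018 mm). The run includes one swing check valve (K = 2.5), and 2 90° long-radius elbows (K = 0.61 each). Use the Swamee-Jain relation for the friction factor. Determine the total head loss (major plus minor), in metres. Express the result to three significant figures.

V = 4Q/(πD²) = 1.004 m/s; V²/2g = 0.05139 m
Re = 4.27×10^4, ε/D = 1.93×10^-5 → f = 0.02159 (Swamee-Jain)
Major: h_f = f(L/D)·V²/2g = 0.02159·24356·0.05139 = 27.02 m
Minor: ΣK = 3.72; h_m = ΣK·V²/2g = 0.1912 m
Total H_L = 27.02 + 0.1912 = 27.21 m

H_L ≈ 27.2 m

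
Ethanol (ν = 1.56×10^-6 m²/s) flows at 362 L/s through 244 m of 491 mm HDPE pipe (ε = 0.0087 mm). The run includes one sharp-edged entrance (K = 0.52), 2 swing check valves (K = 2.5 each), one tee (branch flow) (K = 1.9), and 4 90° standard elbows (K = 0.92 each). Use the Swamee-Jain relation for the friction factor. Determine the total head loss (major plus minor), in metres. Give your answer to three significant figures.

H_L ≈ 3.27 m

V = 4Q/(πD²) = 1.912 m/s; V²/2g = 0.1863 m
Re = 6.02×10^5, ε/D = 1.77×10^-5 → f = 0.01298 (Swamee-Jain)
Major: h_f = f(L/D)·V²/2g = 0.01298·496.9·0.1863 = 1.202 m
Minor: ΣK = 11.1; h_m = ΣK·V²/2g = 2.068 m
Total H_L = 1.202 + 2.068 = 3.270 m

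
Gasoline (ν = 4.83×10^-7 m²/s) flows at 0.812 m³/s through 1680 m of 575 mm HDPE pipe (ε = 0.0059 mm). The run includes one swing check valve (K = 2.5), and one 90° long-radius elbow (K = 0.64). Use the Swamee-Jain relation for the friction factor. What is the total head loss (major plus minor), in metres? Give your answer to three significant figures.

H_L ≈ 16.1 m

V = 4Q/(πD²) = 3.127 m/s; V²/2g = 0.4984 m
Re = 3.72×10^6, ε/D = 1.03×10^-5 → f = 0.009960 (Swamee-Jain)
Major: h_f = f(L/D)·V²/2g = 0.009960·2922·0.4984 = 14.50 m
Minor: ΣK = 3.14; h_m = ΣK·V²/2g = 1.565 m
Total H_L = 14.50 + 1.565 = 16.07 m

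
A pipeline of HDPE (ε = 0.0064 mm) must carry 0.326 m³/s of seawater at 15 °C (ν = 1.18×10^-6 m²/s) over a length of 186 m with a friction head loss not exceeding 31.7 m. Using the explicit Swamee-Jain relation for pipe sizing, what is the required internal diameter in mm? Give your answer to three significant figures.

Swamee-Jain (Type III): D = 0.66·[ε^1.25·(LQ²/(gh_f))^4.75 + ν·Q^9.4·(L/(gh_f))^5.2]^0.04
LQ²/(gh_f) = 0.06357; L/(gh_f) = 0.5981
Term 1 = ε^1.25·(…)^4.75 = 6.65×10^-13; Term 2 = ν·Q^9.4·(…)^5.2 = 2.16×10^-12
D = 0.66·(6.65×10^-13 + 2.16×10^-12)^0.04 = 0.2278 m = 228 mm
Check: V = 8.00 m/s, Re = 1.54×10^6, f = 0.01163, h_f = 30.9 m ≈ 31.7 m ✓

D ≈ 228 mm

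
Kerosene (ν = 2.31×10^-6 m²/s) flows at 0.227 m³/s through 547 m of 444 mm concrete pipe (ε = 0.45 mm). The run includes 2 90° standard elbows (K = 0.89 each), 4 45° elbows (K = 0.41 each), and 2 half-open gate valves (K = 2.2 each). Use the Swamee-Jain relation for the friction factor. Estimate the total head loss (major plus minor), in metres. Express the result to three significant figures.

V = 4Q/(πD²) = 1.466 m/s; V²/2g = 0.1096 m
Re = 2.82×10^5, ε/D = 0.00101 → f = 0.02086 (Swamee-Jain)
Major: h_f = f(L/D)·V²/2g = 0.02086·1232·0.1096 = 2.816 m
Minor: ΣK = 7.82; h_m = ΣK·V²/2g = 0.8567 m
Total H_L = 2.816 + 0.8567 = 3.673 m

H_L ≈ 3.67 m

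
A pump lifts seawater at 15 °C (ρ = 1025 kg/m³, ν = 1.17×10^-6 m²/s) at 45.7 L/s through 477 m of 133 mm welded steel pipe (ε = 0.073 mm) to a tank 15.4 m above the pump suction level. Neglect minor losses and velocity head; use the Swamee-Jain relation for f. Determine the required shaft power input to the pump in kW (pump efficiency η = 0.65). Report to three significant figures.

V = 4Q/(πD²) = 3.289 m/s; Re = 3.74×10^5; ε/D = 5.49×10^-4; f = 0.01835
h_f = f(L/D)V²/2g = 36.30 m
Total head H = z + h_f = 15.4 + 36.30 = 51.70 m
P_hyd = ρgQH = 1025·9.81·0.0457·51.70 = 23.76 kW
P_shaft = P_hyd/η = 23.76/0.65 = 36.55 kW

P_shaft ≈ 36.5 kW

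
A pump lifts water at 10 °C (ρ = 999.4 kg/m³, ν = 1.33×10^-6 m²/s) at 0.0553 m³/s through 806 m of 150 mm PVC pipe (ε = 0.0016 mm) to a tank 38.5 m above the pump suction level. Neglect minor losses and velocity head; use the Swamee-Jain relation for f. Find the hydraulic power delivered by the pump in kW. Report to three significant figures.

V = 4Q/(πD²) = 3.129 m/s; Re = 3.53×10^5; ε/D = 1.07×10^-5; f = 0.01408
h_f = f(L/D)V²/2g = 37.77 m
Total head H = z + h_f = 38.5 + 37.77 = 76.27 m
P_hyd = ρgQH = 999.4·9.81·0.0553·76.27 = 41.35 kW

P_hyd ≈ 41.4 kW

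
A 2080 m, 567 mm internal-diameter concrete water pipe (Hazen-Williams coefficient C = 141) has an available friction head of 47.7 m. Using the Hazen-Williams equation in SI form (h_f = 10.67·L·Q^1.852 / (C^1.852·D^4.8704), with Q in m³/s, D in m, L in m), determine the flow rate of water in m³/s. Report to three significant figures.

Q ≈ 1.15 m³/s

Rearranging: Q = [h_f·C^1.852·D^4.8704 / (10.67·L)]^(1/1.852)
Q = [47.7·141^1.852·0.567^4.8704 / (10.67·2080)]^0.540 = 1.150 m³/s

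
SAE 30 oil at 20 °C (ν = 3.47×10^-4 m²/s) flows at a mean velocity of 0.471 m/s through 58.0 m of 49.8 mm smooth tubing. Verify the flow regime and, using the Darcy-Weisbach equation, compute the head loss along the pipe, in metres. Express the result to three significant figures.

h_f ≈ 12.5 m

Re = VD/ν = 0.471·0.04980/3.47×10^-4 = 67.6 → laminar (Re < 2300)
f = 64/Re = 0.9468
h_f = f(L/D)V²/(2g) = 0.9468·(58.0/0.04980)·0.471²/(2·9.81) = 12.47 m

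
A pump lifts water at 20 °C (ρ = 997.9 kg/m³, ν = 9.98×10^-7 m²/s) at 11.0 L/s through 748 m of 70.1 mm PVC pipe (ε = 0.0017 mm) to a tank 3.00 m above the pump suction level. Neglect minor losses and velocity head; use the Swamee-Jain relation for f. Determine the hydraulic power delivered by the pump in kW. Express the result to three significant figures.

V = 4Q/(πD²) = 2.850 m/s; Re = 2.00×10^5; ε/D = 2.43×10^-5; f = 0.01575
h_f = f(L/D)V²/2g = 69.58 m
Total head H = z + h_f = 3.00 + 69.58 = 72.58 m
P_hyd = ρgQH = 997.9·9.81·0.0110·72.58 = 7.816 kW

P_hyd ≈ 7.82 kW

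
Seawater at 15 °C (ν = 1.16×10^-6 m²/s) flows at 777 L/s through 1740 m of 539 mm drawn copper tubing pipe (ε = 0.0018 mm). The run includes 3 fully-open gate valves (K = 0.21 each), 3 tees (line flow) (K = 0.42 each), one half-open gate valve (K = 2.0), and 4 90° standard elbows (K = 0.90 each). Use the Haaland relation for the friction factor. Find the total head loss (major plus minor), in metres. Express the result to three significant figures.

H_L ≈ 25.1 m

V = 4Q/(πD²) = 3.405 m/s; V²/2g = 0.5910 m
Re = 1.58×10^6, ε/D = 3.34×10^-6 → f = 0.01082 (Haaland)
Major: h_f = f(L/D)·V²/2g = 0.01082·3228·0.5910 = 20.64 m
Minor: ΣK = 7.49; h_m = ΣK·V²/2g = 4.427 m
Total H_L = 20.64 + 4.427 = 25.07 m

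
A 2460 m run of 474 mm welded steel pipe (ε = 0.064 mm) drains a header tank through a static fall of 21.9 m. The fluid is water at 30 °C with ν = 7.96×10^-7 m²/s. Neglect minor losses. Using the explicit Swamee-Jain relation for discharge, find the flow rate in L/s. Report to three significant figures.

Q ≈ 436 L/s

Swamee-Jain (Type II): Q = -0.965·√(gD⁵h_f/L)·ln[ε/(3.7D) + √(3.17ν²L/(gD³h_f))]
√(gD⁵h_f/L) = √(9.81·0.474⁵·21.9/2460) = 0.04571
ε/(3.7D) = 3.65×10^-5; √(3.17ν²L/(gD³h_f)) = 1.47×10^-5
Q = -0.965·0.04571·ln(5.119×10^-5) = 0.4358 m³/s
Check: V = 2.47 m/s, Re = 1.47×10^6, f = 0.01366, h_f = 22.0 m ≈ 21.9 m ✓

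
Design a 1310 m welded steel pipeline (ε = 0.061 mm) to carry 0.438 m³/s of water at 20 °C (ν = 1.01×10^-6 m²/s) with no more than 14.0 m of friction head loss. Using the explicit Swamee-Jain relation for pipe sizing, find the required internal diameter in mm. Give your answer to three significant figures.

D ≈ 464 mm

Swamee-Jain (Type III): D = 0.66·[ε^1.25·(LQ²/(gh_f))^4.75 + ν·Q^9.4·(L/(gh_f))^5.2]^0.04
LQ²/(gh_f) = 1.830; L/(gh_f) = 9.538
Term 1 = ε^1.25·(…)^4.75 = 9.51×10^-5; Term 2 = ν·Q^9.4·(…)^5.2 = 5.34×10^-5
D = 0.66·(9.51×10^-5 + 5.34×10^-5)^0.04 = 0.4639 m = 464 mm
Check: V = 2.59 m/s, Re = 1.19×10^6, f = 0.01378, h_f = 13.3 m ≈ 14.0 m ✓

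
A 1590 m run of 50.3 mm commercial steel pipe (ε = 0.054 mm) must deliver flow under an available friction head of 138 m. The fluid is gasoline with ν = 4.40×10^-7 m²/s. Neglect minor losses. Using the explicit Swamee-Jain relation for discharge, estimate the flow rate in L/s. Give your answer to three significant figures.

Swamee-Jain (Type II): Q = -0.965·√(gD⁵h_f/L)·ln[ε/(3.7D) + √(3.17ν²L/(gD³h_f))]
√(gD⁵h_f/L) = √(9.81·0.0503⁵·138/1590) = 5.236×10^-4
ε/(3.7D) = 2.90×10^-4; √(3.17ν²L/(gD³h_f)) = 7.53×10^-5
Q = -0.965·5.236×10^-4·ln(3.654×10^-4) = 0.003999 m³/s
Check: V = 2.01 m/s, Re = 2.30×10^5, f = 0.02131, h_f = 139 m ≈ 138 m ✓

Q ≈ 4.00 L/s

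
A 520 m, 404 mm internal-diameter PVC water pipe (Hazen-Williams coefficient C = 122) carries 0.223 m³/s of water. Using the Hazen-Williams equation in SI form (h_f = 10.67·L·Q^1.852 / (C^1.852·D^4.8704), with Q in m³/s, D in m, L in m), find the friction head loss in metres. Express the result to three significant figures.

h_f = 10.67·520·0.223^1.852 / (122^1.852·0.404^4.8704) = 3.894 m

h_f ≈ 3.89 m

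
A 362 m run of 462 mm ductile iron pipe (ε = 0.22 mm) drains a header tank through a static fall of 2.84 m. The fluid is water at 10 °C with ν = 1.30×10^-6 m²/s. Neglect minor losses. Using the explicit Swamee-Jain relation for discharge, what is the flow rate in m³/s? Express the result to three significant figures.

Q ≈ 0.341 m³/s

Swamee-Jain (Type II): Q = -0.965·√(gD⁵h_f/L)·ln[ε/(3.7D) + √(3.17ν²L/(gD³h_f))]
√(gD⁵h_f/L) = √(9.81·0.462⁵·2.84/362) = 0.04025
ε/(3.7D) = 1.29×10^-4; √(3.17ν²L/(gD³h_f)) = 2.66×10^-5
Q = -0.965·0.04025·ln(1.553×10^-4) = 0.3406 m³/s
Check: V = 2.03 m/s, Re = 7.22×10^5, f = 0.01733, h_f = 2.86 m ≈ 2.84 m ✓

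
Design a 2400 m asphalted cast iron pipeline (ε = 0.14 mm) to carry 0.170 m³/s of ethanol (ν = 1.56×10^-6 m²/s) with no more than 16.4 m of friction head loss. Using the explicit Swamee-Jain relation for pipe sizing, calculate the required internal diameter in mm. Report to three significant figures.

D ≈ 366 mm

Swamee-Jain (Type III): D = 0.66·[ε^1.25·(LQ²/(gh_f))^4.75 + ν·Q^9.4·(L/(gh_f))^5.2]^0.04
LQ²/(gh_f) = 0.4311; L/(gh_f) = 14.92
Term 1 = ε^1.25·(…)^4.75 = 2.80×10^-7; Term 2 = ν·Q^9.4·(…)^5.2 = 1.15×10^-7
D = 0.66·(2.80×10^-7 + 1.15×10^-7)^0.04 = 0.3660 m = 366 mm
Check: V = 1.62 m/s, Re = 3.79×10^5, f = 0.01730, h_f = 15.1 m ≈ 16.4 m ✓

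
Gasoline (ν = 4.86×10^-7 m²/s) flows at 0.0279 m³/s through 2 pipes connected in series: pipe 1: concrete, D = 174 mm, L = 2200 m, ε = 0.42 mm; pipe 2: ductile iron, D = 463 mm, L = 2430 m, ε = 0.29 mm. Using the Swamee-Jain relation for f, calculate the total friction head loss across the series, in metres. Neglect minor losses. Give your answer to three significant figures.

H ≈ 22.4 m

Pipe 1: V = 1.173 m/s, Re = 4.20×10^5, ε/D = 0.00241, f = 0.02514, h_1 = f(L/D)V²/2g = 22.30 m
Pipe 2: V = 0.1657 m/s, Re = 1.58×10^5, ε/D = 6.26×10^-4, f = 0.01997, h_2 = f(L/D)V²/2g = 0.1467 m
Series → Q common, losses add: H = Σh = 22.45 m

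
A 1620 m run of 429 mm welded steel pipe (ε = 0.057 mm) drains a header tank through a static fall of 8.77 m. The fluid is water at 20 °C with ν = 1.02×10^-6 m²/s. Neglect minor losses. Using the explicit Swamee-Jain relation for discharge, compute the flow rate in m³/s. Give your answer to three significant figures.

Q ≈ 0.259 m³/s

Swamee-Jain (Type II): Q = -0.965·√(gD⁵h_f/L)·ln[ε/(3.7D) + √(3.17ν²L/(gD³h_f))]
√(gD⁵h_f/L) = √(9.81·0.429⁵·8.77/1620) = 0.02778
ε/(3.7D) = 3.59×10^-5; √(3.17ν²L/(gD³h_f)) = 2.80×10^-5
Q = -0.965·0.02778·ln(6.396×10^-5) = 0.2589 m³/s
Check: V = 1.79 m/s, Re = 7.53×10^5, f = 0.01428, h_f = 8.82 m ≈ 8.77 m ✓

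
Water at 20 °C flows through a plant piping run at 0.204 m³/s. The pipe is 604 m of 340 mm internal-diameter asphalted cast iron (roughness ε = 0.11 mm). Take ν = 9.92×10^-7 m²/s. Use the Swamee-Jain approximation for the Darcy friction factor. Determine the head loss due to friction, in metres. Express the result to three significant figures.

V = 4Q/(πD²) = 4·0.204/(π·0.340²) = 2.247 m/s
Re = VD/ν = 2.247·0.340/9.92×10^-7 = 7.70×10^5 → turbulent
ε/D = 0.11/340 = 3.24×10^-4
Swamee-Jain: f = 0.01615
h_f = f(L/D)V²/(2g) = 0.01615·(604/0.340)·2.247²/(2·9.81) = 7.383 m

h_f ≈ 7.38 m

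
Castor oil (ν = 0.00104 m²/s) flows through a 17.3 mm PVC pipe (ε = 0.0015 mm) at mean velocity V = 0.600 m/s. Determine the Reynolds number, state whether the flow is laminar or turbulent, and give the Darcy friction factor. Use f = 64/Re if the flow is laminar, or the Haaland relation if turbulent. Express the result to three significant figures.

Re ≈ 9.98; laminar; f = 64/Re ≈ 6.41

Re = VD/ν = 0.6000·0.0173/0.00104 = 9.98
Re < 2300 → laminar → f = 64/Re = 6.412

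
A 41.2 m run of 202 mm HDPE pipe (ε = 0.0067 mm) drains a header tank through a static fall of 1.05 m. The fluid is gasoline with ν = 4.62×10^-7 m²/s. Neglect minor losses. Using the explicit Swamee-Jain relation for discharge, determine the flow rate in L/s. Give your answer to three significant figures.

Swamee-Jain (Type II): Q = -0.965·√(gD⁵h_f/L)·ln[ε/(3.7D) + √(3.17ν²L/(gD³h_f))]
√(gD⁵h_f/L) = √(9.81·0.202⁵·1.05/41.2) = 0.009170
ε/(3.7D) = 8.96×10^-6; √(3.17ν²L/(gD³h_f)) = 1.81×10^-5
Q = -0.965·0.009170·ln(2.708×10^-5) = 0.09306 m³/s
Check: V = 2.90 m/s, Re = 1.27×10^6, f = 0.01201, h_f = 1.05 m ≈ 1.05 m ✓

Q ≈ 93.1 L/s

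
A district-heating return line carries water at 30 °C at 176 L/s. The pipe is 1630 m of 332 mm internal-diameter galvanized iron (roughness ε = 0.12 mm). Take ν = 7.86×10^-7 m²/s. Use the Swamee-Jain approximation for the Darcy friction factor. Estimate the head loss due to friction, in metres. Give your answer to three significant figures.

V = 4Q/(πD²) = 4·0.176/(π·0.332²) = 2.033 m/s
Re = VD/ν = 2.033·0.332/7.86×10^-7 = 8.59×10^5 → turbulent
ε/D = 0.12/332 = 3.61×10^-4
Swamee-Jain: f = 0.01638
h_f = f(L/D)V²/(2g) = 0.01638·(1630/0.332)·2.033²/(2·9.81) = 16.94 m

h_f ≈ 16.9 m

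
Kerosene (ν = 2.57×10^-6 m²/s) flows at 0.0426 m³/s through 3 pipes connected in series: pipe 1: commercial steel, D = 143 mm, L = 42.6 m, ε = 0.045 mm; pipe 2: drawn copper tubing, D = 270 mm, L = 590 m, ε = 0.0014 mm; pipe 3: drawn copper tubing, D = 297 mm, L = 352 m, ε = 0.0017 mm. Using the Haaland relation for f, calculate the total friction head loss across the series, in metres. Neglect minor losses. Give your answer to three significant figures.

H ≈ 3.55 m

Pipe 1: V = 2.652 m/s, Re = 1.48×10^5, ε/D = 3.15×10^-4, f = 0.01824, h_1 = f(L/D)V²/2g = 1.949 m
Pipe 2: V = 0.7440 m/s, Re = 7.82×10^4, ε/D = 5.19×10^-6, f = 0.01879, h_2 = f(L/D)V²/2g = 1.159 m
Pipe 3: V = 0.6149 m/s, Re = 7.11×10^4, ε/D = 5.72×10^-6, f = 0.01918, h_3 = f(L/D)V²/2g = 0.4381 m
Series → Q common, losses add: H = Σh = 3.546 m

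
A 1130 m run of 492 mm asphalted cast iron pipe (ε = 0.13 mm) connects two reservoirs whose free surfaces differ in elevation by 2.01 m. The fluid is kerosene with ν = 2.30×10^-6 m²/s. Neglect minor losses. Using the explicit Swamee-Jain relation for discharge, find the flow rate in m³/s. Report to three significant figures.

Swamee-Jain (Type II): Q = -0.965·√(gD⁵h_f/L)·ln[ε/(3.7D) + √(3.17ν²L/(gD³h_f))]
√(gD⁵h_f/L) = √(9.81·0.492⁵·2.01/1130) = 0.02243
ε/(3.7D) = 7.14×10^-5; √(3.17ν²L/(gD³h_f)) = 8.98×10^-5
Q = -0.965·0.02243·ln(1.612×10^-4) = 0.1890 m³/s
Check: V = 0.994 m/s, Re = 2.13×10^5, f = 0.01744, h_f = 2.02 m ≈ 2.01 m ✓

Q ≈ 0.189 m³/s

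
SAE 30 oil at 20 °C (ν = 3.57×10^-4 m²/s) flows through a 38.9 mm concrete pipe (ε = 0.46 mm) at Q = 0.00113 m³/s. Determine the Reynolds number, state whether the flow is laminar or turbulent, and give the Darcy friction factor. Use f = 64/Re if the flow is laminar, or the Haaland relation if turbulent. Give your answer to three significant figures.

V = 4Q/(πD²) = 0.9508 m/s
Re = VD/ν = 0.9508·0.0389/3.57×10^-4 = 104
Re < 2300 → laminar → f = 64/Re = 0.6177

Re ≈ 104; laminar; f = 64/Re ≈ 0.618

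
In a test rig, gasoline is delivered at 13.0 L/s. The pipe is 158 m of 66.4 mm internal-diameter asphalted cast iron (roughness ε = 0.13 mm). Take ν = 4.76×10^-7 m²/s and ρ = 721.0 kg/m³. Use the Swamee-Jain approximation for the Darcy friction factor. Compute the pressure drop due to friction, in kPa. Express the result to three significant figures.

V = 4Q/(πD²) = 4·0.0130/(π·0.0664²) = 3.754 m/s
Re = VD/ν = 3.754·0.0664/4.76×10^-7 = 5.24×10^5 → turbulent
ε/D = 0.13/66.4 = 0.00196
Swamee-Jain: f = 0.02375
h_f = f(L/D)V²/(2g) = 0.02375·(158/0.0664)·3.754²/(2·9.81) = 40.60 m
Δp = ρg·h_f = 721.0·9.81·40.60 = 287.2 kPa

Δp ≈ 287 kPa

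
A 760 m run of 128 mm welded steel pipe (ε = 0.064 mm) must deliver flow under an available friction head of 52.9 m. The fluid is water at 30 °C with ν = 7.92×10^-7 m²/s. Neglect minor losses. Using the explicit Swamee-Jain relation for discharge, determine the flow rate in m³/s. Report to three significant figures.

Q ≈ 0.0405 m³/s

Swamee-Jain (Type II): Q = -0.965·√(gD⁵h_f/L)·ln[ε/(3.7D) + √(3.17ν²L/(gD³h_f))]
√(gD⁵h_f/L) = √(9.81·0.128⁵·52.9/760) = 0.004844
ε/(3.7D) = 1.35×10^-4; √(3.17ν²L/(gD³h_f)) = 3.73×10^-5
Q = -0.965·0.004844·ln(1.724×10^-4) = 0.04051 m³/s
Check: V = 3.15 m/s, Re = 5.09×10^5, f = 0.01776, h_f = 53.3 m ≈ 52.9 m ✓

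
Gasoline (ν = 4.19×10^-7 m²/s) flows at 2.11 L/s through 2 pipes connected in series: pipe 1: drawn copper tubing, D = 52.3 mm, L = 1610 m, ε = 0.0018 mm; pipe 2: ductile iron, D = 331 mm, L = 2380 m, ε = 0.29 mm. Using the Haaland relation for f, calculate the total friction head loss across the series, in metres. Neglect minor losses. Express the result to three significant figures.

H ≈ 26.1 m

Pipe 1: V = 0.9822 m/s, Re = 1.23×10^5, ε/D = 3.44×10^-5, f = 0.01725, h_1 = f(L/D)V²/2g = 26.11 m
Pipe 2: V = 0.02452 m/s, Re = 1.94×10^4, ε/D = 8.76×10^-4, f = 0.02757, h_2 = f(L/D)V²/2g = 0.006074 m
Series → Q common, losses add: H = Σh = 26.11 m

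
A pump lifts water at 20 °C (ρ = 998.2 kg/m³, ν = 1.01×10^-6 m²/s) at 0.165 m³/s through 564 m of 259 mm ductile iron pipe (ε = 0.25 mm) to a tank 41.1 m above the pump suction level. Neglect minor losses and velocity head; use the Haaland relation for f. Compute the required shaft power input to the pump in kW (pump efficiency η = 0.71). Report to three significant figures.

V = 4Q/(πD²) = 3.132 m/s; Re = 8.03×10^5; ε/D = 9.65×10^-4; f = 0.01985
h_f = f(L/D)V²/2g = 21.60 m
Total head H = z + h_f = 41.1 + 21.60 = 62.70 m
P_hyd = ρgQH = 998.2·9.81·0.165·62.70 = 101.3 kW
P_shaft = P_hyd/η = 101.3/0.71 = 142.7 kW

P_shaft ≈ 143 kW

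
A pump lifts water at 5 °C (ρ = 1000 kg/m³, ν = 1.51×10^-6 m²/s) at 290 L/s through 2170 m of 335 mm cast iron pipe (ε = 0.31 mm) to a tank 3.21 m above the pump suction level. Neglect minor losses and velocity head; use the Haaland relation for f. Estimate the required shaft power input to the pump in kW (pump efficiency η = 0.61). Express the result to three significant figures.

P_shaft ≈ 343 kW

V = 4Q/(πD²) = 3.290 m/s; Re = 7.30×10^5; ε/D = 9.25×10^-4; f = 0.01969
h_f = f(L/D)V²/2g = 70.38 m
Total head H = z + h_f = 3.21 + 70.38 = 73.59 m
P_hyd = ρgQH = 1000·9.81·0.290·73.59 = 209.3 kW
P_shaft = P_hyd/η = 209.3/0.61 = 343.2 kW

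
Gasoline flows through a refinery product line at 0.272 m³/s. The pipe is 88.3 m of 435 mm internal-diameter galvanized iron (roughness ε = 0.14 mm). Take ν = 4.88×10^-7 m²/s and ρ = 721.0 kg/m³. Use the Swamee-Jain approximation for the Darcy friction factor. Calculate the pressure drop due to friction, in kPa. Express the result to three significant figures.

Δp ≈ 3.84 kPa

V = 4Q/(πD²) = 4·0.272/(π·0.435²) = 1.830 m/s
Re = VD/ν = 1.830·0.435/4.88×10^-7 = 1.63×10^6 → turbulent
ε/D = 0.14/435 = 3.22×10^-4
Swamee-Jain: f = 0.01568
h_f = f(L/D)V²/(2g) = 0.01568·(88.3/0.435)·1.830²/(2·9.81) = 0.5435 m
Δp = ρg·h_f = 721.0·9.81·0.5435 = 3.844 kPa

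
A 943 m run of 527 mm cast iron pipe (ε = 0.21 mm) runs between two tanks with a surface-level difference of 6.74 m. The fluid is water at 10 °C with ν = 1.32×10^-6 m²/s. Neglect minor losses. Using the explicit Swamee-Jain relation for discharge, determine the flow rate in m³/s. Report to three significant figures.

Swamee-Jain (Type II): Q = -0.965·√(gD⁵h_f/L)·ln[ε/(3.7D) + √(3.17ν²L/(gD³h_f))]
√(gD⁵h_f/L) = √(9.81·0.527⁵·6.74/943) = 0.05339
ε/(3.7D) = 1.08×10^-4; √(3.17ν²L/(gD³h_f)) = 2.32×10^-5
Q = -0.965·0.05339·ln(1.309×10^-4) = 0.4606 m³/s
Check: V = 2.11 m/s, Re = 8.43×10^5, f = 0.01668, h_f = 6.78 m ≈ 6.74 m ✓

Q ≈ 0.461 m³/s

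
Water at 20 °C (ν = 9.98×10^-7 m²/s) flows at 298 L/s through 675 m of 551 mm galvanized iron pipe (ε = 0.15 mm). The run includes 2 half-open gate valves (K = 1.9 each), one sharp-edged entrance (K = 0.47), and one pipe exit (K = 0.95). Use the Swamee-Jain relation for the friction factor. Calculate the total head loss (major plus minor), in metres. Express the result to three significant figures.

H_L ≈ 1.96 m

V = 4Q/(πD²) = 1.250 m/s; V²/2g = 0.07961 m
Re = 6.90×10^5, ε/D = 2.72×10^-4 → f = 0.01581 (Swamee-Jain)
Major: h_f = f(L/D)·V²/2g = 0.01581·1225·0.07961 = 1.542 m
Minor: ΣK = 5.22; h_m = ΣK·V²/2g = 0.4155 m
Total H_L = 1.542 + 0.4155 = 1.957 m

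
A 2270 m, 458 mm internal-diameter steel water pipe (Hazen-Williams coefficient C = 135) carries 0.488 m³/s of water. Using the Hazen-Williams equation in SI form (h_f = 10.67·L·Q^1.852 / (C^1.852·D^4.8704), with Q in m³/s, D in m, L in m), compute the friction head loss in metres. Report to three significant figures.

h_f = 10.67·2270·0.488^1.852 / (135^1.852·0.458^4.8704) = 32.62 m

h_f ≈ 32.6 m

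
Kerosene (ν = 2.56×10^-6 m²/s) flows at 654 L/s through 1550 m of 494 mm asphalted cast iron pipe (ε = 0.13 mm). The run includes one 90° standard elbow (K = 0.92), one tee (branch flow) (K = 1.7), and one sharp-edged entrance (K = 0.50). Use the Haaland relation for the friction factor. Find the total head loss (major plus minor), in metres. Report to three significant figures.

H_L ≈ 30.9 m

V = 4Q/(πD²) = 3.412 m/s; V²/2g = 0.5934 m
Re = 6.58×10^5, ε/D = 2.63×10^-4 → f = 0.01557 (Haaland)
Major: h_f = f(L/D)·V²/2g = 0.01557·3138·0.5934 = 29.00 m
Minor: ΣK = 3.12; h_m = ΣK·V²/2g = 1.851 m
Total H_L = 29.00 + 1.851 = 30.85 m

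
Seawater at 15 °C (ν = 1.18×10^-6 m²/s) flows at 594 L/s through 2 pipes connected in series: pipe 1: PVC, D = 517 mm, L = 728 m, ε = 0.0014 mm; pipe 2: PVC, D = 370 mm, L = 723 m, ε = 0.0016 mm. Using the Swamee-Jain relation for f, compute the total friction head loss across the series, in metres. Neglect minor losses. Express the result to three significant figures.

H ≈ 39.2 m

Pipe 1: V = 2.830 m/s, Re = 1.24×10^6, ε/D = 2.71×10^-6, f = 0.01128, h_1 = f(L/D)V²/2g = 6.480 m
Pipe 2: V = 5.525 m/s, Re = 1.73×10^6, ε/D = 4.32×10^-6, f = 0.01076, h_2 = f(L/D)V²/2g = 32.70 m
Series → Q common, losses add: H = Σh = 39.18 m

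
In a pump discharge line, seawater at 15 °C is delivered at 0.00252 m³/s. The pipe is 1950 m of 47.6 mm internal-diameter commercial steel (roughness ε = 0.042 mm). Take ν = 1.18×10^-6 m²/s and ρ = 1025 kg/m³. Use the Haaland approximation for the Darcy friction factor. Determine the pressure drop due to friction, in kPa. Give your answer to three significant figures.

V = 4Q/(πD²) = 4·0.00252/(π·0.0476²) = 1.416 m/s
Re = VD/ν = 1.416·0.0476/1.18×10^-6 = 5.71×10^4 → turbulent
ε/D = 0.042/47.6 = 8.82×10^-4
Haaland: f = 0.02297
h_f = f(L/D)V²/(2g) = 0.02297·(1950/0.0476)·1.416²/(2·9.81) = 96.19 m
Δp = ρg·h_f = 1025·9.81·96.19 = 967.2 kPa

Δp ≈ 967 kPa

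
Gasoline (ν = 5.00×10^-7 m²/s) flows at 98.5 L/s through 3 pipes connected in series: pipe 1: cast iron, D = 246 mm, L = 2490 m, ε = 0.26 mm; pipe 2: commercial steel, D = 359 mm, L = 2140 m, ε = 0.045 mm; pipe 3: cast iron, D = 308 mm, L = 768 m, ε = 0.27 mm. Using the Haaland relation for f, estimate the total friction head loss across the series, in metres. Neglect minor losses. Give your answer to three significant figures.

Pipe 1: V = 2.072 m/s, Re = 1.02×10^6, ε/D = 0.00106, f = 0.02019, h_1 = f(L/D)V²/2g = 44.74 m
Pipe 2: V = 0.9731 m/s, Re = 6.99×10^5, ε/D = 1.25×10^-4, f = 0.01408, h_2 = f(L/D)V²/2g = 4.051 m
Pipe 3: V = 1.322 m/s, Re = 8.14×10^5, ε/D = 8.77×10^-4, f = 0.01942, h_3 = f(L/D)V²/2g = 4.313 m
Series → Q common, losses add: H = Σh = 53.11 m

H ≈ 53.1 m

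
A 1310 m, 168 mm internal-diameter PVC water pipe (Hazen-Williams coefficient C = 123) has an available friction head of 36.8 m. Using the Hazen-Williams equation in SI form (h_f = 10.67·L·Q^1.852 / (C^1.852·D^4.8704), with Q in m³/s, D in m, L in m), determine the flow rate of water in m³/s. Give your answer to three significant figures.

Rearranging: Q = [h_f·C^1.852·D^4.8704 / (10.67·L)]^(1/1.852)
Q = [36.8·123^1.852·0.168^4.8704 / (10.67·1310)]^0.540 = 0.04568 m³/s

Q ≈ 0.0457 m³/s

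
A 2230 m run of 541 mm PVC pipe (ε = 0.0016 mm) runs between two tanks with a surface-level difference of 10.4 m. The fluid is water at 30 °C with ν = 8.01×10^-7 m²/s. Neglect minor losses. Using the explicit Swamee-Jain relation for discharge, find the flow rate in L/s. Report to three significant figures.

Swamee-Jain (Type II): Q = -0.965·√(gD⁵h_f/L)·ln[ε/(3.7D) + √(3.17ν²L/(gD³h_f))]
√(gD⁵h_f/L) = √(9.81·0.541⁵·10.4/2230) = 0.04605
ε/(3.7D) = 7.99×10^-7; √(3.17ν²L/(gD³h_f)) = 1.68×10^-5
Q = -0.965·0.04605·ln(1.756×10^-5) = 0.4866 m³/s
Check: V = 2.12 m/s, Re = 1.43×10^6, f = 0.01103, h_f = 10.4 m ≈ 10.4 m ✓

Q ≈ 487 L/s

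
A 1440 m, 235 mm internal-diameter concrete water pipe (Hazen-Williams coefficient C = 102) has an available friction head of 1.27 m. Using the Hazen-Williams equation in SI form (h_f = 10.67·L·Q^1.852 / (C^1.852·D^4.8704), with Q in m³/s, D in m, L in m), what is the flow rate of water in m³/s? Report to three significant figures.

Q ≈ 0.0141 m³/s

Rearranging: Q = [h_f·C^1.852·D^4.8704 / (10.67·L)]^(1/1.852)
Q = [1.27·102^1.852·0.235^4.8704 / (10.67·1440)]^0.540 = 0.01413 m³/s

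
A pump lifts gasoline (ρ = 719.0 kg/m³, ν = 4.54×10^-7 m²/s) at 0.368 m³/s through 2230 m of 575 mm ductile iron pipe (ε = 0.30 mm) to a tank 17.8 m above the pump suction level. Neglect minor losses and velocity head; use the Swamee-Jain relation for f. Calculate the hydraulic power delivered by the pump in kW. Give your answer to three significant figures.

P_hyd ≈ 63.9 kW

V = 4Q/(πD²) = 1.417 m/s; Re = 1.79×10^6; ε/D = 5.22×10^-4; f = 0.01721
h_f = f(L/D)V²/2g = 6.833 m
Total head H = z + h_f = 17.8 + 6.833 = 24.63 m
P_hyd = ρgQH = 719.0·9.81·0.368·24.63 = 63.94 kW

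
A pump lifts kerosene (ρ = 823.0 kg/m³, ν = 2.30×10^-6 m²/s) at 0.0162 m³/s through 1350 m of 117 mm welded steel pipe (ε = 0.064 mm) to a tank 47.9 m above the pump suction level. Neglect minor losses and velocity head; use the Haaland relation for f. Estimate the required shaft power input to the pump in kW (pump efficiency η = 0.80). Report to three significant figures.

V = 4Q/(πD²) = 1.507 m/s; Re = 7.66×10^4; ε/D = 5.47×10^-4; f = 0.02098
h_f = f(L/D)V²/2g = 28.01 m
Total head H = z + h_f = 47.9 + 28.01 = 75.91 m
P_hyd = ρgQH = 823.0·9.81·0.0162·75.91 = 9.929 kW
P_shaft = P_hyd/η = 9.929/0.80 = 12.41 kW

P_shaft ≈ 12.4 kW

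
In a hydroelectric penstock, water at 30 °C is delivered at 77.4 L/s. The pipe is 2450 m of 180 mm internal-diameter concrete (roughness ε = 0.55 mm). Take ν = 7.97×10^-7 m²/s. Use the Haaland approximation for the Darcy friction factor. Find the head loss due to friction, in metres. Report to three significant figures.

h_f ≈ 170 m

V = 4Q/(πD²) = 4·0.0774/(π·0.180²) = 3.042 m/s
Re = VD/ν = 3.042·0.180/7.97×10^-7 = 6.87×10^5 → turbulent
ε/D = 0.55/180 = 0.00306
Haaland: f = 0.02653
h_f = f(L/D)V²/(2g) = 0.02653·(2450/0.180)·3.042²/(2·9.81) = 170.3 m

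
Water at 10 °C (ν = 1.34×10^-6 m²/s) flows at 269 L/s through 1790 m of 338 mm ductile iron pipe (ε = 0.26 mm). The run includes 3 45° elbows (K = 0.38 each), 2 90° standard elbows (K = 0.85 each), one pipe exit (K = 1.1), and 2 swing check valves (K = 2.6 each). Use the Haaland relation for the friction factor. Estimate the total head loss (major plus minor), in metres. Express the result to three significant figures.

V = 4Q/(πD²) = 2.998 m/s; V²/2g = 0.4581 m
Re = 7.56×10^5, ε/D = 7.69×10^-4 → f = 0.01890 (Haaland)
Major: h_f = f(L/D)·V²/2g = 0.01890·5296·0.4581 = 45.85 m
Minor: ΣK = 9.14; h_m = ΣK·V²/2g = 4.187 m
Total H_L = 45.85 + 4.187 = 50.03 m

H_L ≈ 50.0 m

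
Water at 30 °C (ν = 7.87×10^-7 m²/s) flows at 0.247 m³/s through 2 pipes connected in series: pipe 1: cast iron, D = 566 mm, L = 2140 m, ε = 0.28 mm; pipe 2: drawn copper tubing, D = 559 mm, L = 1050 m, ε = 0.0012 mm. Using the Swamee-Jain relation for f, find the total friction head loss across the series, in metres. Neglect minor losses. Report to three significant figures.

Pipe 1: V = 0.9817 m/s, Re = 7.06×10^5, ε/D = 4.95×10^-4, f = 0.01747, h_1 = f(L/D)V²/2g = 3.245 m
Pipe 2: V = 1.006 m/s, Re = 7.15×10^5, ε/D = 2.15×10^-6, f = 0.01234, h_2 = f(L/D)V²/2g = 1.196 m
Series → Q common, losses add: H = Σh = 4.441 m

H ≈ 4.44 m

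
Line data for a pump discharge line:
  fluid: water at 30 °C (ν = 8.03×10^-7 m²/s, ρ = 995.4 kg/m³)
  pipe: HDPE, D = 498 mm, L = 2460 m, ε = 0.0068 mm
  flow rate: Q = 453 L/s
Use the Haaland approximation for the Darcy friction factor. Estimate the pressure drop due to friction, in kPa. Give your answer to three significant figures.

Δp ≈ 149 kPa

V = 4Q/(πD²) = 4·0.453/(π·0.498²) = 2.326 m/s
Re = VD/ν = 2.326·0.498/8.03×10^-7 = 1.44×10^6 → turbulent
ε/D = 0.0068/498 = 1.37×10^-5
Haaland: f = 0.01123
h_f = f(L/D)V²/(2g) = 0.01123·(2460/0.498)·2.326²/(2·9.81) = 15.29 m
Δp = ρg·h_f = 995.4·9.81·15.29 = 149.3 kPa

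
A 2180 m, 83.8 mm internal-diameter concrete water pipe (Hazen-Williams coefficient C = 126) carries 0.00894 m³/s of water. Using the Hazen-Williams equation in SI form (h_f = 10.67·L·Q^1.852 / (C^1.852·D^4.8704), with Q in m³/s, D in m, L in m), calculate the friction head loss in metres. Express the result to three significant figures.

h_f ≈ 84.5 m

h_f = 10.67·2180·0.00894^1.852 / (126^1.852·0.0838^4.8704) = 84.50 m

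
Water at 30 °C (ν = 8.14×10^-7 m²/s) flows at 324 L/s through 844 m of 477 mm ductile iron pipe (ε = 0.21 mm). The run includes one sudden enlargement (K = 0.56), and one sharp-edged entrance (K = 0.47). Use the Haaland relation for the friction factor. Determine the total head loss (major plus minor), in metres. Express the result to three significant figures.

V = 4Q/(πD²) = 1.813 m/s; V²/2g = 0.1675 m
Re = 1.06×10^6, ε/D = 4.40×10^-4 → f = 0.01672 (Haaland)
Major: h_f = f(L/D)·V²/2g = 0.01672·1769·0.1675 = 4.957 m
Minor: ΣK = 1.03; h_m = ΣK·V²/2g = 0.1726 m
Total H_L = 4.957 + 0.1726 = 5.129 m

H_L ≈ 5.13 m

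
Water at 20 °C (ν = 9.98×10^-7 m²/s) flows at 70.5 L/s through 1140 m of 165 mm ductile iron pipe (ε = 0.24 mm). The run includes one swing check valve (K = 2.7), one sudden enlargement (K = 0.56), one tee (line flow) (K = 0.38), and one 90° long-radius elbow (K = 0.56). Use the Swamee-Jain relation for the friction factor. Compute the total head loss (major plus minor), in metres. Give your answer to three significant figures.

V = 4Q/(πD²) = 3.297 m/s; V²/2g = 0.5541 m
Re = 5.45×10^5, ε/D = 0.00145 → f = 0.02209 (Swamee-Jain)
Major: h_f = f(L/D)·V²/2g = 0.02209·6909·0.5541 = 84.57 m
Minor: ΣK = 4.20; h_m = ΣK·V²/2g = 2.327 m
Total H_L = 84.57 + 2.327 = 86.90 m

H_L ≈ 86.9 m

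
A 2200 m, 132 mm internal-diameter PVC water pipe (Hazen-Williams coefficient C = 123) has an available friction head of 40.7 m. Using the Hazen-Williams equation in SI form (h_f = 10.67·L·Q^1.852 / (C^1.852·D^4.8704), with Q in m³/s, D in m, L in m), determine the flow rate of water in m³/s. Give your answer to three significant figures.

Q ≈ 0.0193 m³/s

Rearranging: Q = [h_f·C^1.852·D^4.8704 / (10.67·L)]^(1/1.852)
Q = [40.7·123^1.852·0.132^4.8704 / (10.67·2200)]^0.540 = 0.01934 m³/s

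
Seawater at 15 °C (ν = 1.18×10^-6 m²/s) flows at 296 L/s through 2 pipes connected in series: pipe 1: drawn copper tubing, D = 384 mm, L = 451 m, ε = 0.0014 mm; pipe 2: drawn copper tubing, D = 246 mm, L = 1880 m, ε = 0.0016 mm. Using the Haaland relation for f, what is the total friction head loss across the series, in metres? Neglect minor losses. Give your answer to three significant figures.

H ≈ 174 m

Pipe 1: V = 2.556 m/s, Re = 8.32×10^5, ε/D = 3.65×10^-6, f = 0.01201, h_1 = f(L/D)V²/2g = 4.695 m
Pipe 2: V = 6.228 m/s, Re = 1.30×10^6, ε/D = 6.50×10^-6, f = 0.01123, h_2 = f(L/D)V²/2g = 169.7 m
Series → Q common, losses add: H = Σh = 174.4 m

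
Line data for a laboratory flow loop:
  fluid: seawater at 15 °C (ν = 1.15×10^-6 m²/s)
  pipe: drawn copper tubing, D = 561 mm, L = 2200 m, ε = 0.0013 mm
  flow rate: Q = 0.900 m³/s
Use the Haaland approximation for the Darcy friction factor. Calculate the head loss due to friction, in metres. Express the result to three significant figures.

h_f ≈ 28.1 m

V = 4Q/(πD²) = 4·0.900/(π·0.561²) = 3.641 m/s
Re = VD/ν = 3.641·0.561/1.15×10^-6 = 1.78×10^6 → turbulent
ε/D = 0.0013/561 = 2.32×10^-6
Haaland: f = 0.01060
h_f = f(L/D)V²/(2g) = 0.01060·(2200/0.561)·3.641²/(2·9.81) = 28.08 m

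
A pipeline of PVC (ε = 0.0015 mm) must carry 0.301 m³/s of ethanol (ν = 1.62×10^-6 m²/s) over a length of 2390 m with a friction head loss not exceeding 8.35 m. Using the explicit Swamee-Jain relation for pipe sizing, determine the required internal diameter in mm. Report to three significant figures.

D ≈ 497 mm

Swamee-Jain (Type III): D = 0.66·[ε^1.25·(LQ²/(gh_f))^4.75 + ν·Q^9.4·(L/(gh_f))^5.2]^0.04
LQ²/(gh_f) = 2.643; L/(gh_f) = 29.18
Term 1 = ε^1.25·(…)^4.75 = 5.31×10^-6; Term 2 = ν·Q^9.4·(…)^5.2 = 8.44×10^-4
D = 0.66·(5.31×10^-6 + 8.44×10^-4)^0.04 = 0.4974 m = 497 mm
Check: V = 1.55 m/s, Re = 4.76×10^5, f = 0.01326, h_f = 7.79 m ≈ 8.35 m ✓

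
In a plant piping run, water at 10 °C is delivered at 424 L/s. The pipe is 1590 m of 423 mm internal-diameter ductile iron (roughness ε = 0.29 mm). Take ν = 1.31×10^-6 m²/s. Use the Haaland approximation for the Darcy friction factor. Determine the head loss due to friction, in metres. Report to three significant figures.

V = 4Q/(πD²) = 4·0.424/(π·0.423²) = 3.017 m/s
Re = VD/ν = 3.017·0.423/1.31×10^-6 = 9.74×10^5 → turbulent
ε/D = 0.29/423 = 6.86×10^-4
Haaland: f = 0.01834
h_f = f(L/D)V²/(2g) = 0.01834·(1590/0.423)·3.017²/(2·9.81) = 31.99 m

h_f ≈ 32.0 m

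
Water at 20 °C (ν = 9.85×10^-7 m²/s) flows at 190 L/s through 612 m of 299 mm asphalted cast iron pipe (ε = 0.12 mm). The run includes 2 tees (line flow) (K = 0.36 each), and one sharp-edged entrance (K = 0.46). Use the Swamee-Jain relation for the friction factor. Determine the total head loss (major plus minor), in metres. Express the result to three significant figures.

H_L ≈ 13.2 m

V = 4Q/(πD²) = 2.706 m/s; V²/2g = 0.3732 m
Re = 8.21×10^5, ε/D = 4.01×10^-4 → f = 0.01672 (Swamee-Jain)
Major: h_f = f(L/D)·V²/2g = 0.01672·2047·0.3732 = 12.77 m
Minor: ΣK = 1.18; h_m = ΣK·V²/2g = 0.4404 m
Total H_L = 12.77 + 0.4404 = 13.21 m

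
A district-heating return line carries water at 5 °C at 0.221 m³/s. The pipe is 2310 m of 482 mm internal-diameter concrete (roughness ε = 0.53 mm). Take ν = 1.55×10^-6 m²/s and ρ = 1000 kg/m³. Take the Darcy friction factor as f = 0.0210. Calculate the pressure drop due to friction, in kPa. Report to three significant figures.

Δp ≈ 73.8 kPa

V = 4Q/(πD²) = 4·0.221/(π·0.482²) = 1.211 m/s
h_f = f(L/D)V²/(2g) = 0.02100·(2310/0.482)·1.211²/(2·9.81) = 7.525 m
Δp = ρg·h_f = 1000·9.81·7.525 = 73.82 kPa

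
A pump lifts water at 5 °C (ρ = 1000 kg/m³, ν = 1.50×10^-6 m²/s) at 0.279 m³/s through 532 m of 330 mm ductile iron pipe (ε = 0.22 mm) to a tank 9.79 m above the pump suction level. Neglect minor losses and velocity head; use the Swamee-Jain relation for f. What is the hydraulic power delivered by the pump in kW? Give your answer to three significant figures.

P_hyd ≈ 71.1 kW

V = 4Q/(πD²) = 3.262 m/s; Re = 7.18×10^5; ε/D = 6.67×10^-4; f = 0.01850
h_f = f(L/D)V²/2g = 16.18 m
Total head H = z + h_f = 9.79 + 16.18 = 25.97 m
P_hyd = ρgQH = 1000·9.81·0.279·25.97 = 71.07 kW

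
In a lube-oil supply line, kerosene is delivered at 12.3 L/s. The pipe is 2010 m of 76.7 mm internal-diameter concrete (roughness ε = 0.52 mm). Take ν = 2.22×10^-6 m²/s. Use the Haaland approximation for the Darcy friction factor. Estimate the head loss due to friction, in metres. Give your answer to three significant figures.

V = 4Q/(πD²) = 4·0.0123/(π·0.0767²) = 2.662 m/s
Re = VD/ν = 2.662·0.0767/2.22×10^-6 = 9.20×10^4 → turbulent
ε/D = 0.52/76.7 = 0.00678
Haaland: f = 0.03421
h_f = f(L/D)V²/(2g) = 0.03421·(2010/0.0767)·2.662²/(2·9.81) = 323.8 m

h_f ≈ 324 m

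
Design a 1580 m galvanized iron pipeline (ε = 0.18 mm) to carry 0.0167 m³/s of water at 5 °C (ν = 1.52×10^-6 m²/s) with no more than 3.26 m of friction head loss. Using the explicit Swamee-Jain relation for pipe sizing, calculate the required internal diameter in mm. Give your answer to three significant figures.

D ≈ 194 mm

Swamee-Jain (Type III): D = 0.66·[ε^1.25·(LQ²/(gh_f))^4.75 + ν·Q^9.4·(L/(gh_f))^5.2]^0.04
LQ²/(gh_f) = 0.01378; L/(gh_f) = 49.40
Term 1 = ε^1.25·(…)^4.75 = 3.02×10^-14; Term 2 = ν·Q^9.4·(…)^5.2 = 1.92×10^-14
D = 0.66·(3.02×10^-14 + 1.92×10^-14)^0.04 = 0.1938 m = 194 mm
Check: V = 0.566 m/s, Re = 7.22×10^4, f = 0.02288, h_f = 3.05 m ≈ 3.26 m ✓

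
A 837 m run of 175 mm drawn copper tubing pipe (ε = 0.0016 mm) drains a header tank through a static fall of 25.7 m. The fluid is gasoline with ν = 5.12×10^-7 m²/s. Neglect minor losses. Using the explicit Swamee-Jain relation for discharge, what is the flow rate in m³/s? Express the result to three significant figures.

Q ≈ 0.0719 m³/s

Swamee-Jain (Type II): Q = -0.965·√(gD⁵h_f/L)·ln[ε/(3.7D) + √(3.17ν²L/(gD³h_f))]
√(gD⁵h_f/L) = √(9.81·0.175⁵·25.7/837) = 0.007031
ε/(3.7D) = 2.47×10^-6; √(3.17ν²L/(gD³h_f)) = 2.27×10^-5
Q = -0.965·0.007031·ln(2.516×10^-5) = 0.07186 m³/s
Check: V = 2.99 m/s, Re = 1.02×10^6, f = 0.01179, h_f = 25.7 m ≈ 25.7 m ✓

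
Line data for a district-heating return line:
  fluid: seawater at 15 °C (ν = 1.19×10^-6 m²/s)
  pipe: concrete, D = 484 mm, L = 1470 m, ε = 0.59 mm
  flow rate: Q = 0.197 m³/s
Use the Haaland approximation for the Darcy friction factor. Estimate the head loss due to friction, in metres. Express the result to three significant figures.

h_f ≈ 3.76 m

V = 4Q/(πD²) = 4·0.197/(π·0.484²) = 1.071 m/s
Re = VD/ν = 1.071·0.484/1.19×10^-6 = 4.35×10^5 → turbulent
ε/D = 0.59/484 = 0.00122
Haaland: f = 0.02118
h_f = f(L/D)V²/(2g) = 0.02118·(1470/0.484)·1.071²/(2·9.81) = 3.759 m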